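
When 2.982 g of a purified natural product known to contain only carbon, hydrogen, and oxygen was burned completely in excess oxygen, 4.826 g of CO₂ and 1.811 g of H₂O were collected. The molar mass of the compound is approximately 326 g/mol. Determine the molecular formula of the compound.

C12H22O10

mol C = 4.826 g CO₂ ÷ 44.009 g/mol = 0.10966 mol
mol H = 2 × 1.811 g H₂O ÷ 18.015 g/mol = 0.20105 mol
mass O = 2.982 − (1.3171 + 0.20266) = 1.4622 g → mol O = 1.4622 ÷ 15.999 = 0.091394 mol
Divide by the smallest (0.091394 mol): C 1.200, H 2.200, O 1.000
Multiplying each by 5 gives whole numbers: C 6.00, H 11.00, O 5.00
Empirical formula: C6H11O5
Empirical-formula mass = 163.15 g/mol; 326 ÷ 163.15 ≈ 2, so the molecular formula is C12H22O10.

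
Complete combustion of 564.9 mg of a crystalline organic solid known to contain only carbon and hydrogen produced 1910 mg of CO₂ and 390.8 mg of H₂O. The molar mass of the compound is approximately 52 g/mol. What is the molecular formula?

C4H4

mol C = 1.910 g CO₂ ÷ 44.009 g/mol = 0.043400 mol
mol H = 2 × 0.3908 g H₂O ÷ 18.015 g/mol = 0.043386 mol
Divide by the smallest (0.043386 mol): C 1.000, H 1.000
Empirical formula: CH
Empirical-formula mass = 13.02 g/mol; 52 ÷ 13.02 ≈ 4, so the molecular formula is C4H4.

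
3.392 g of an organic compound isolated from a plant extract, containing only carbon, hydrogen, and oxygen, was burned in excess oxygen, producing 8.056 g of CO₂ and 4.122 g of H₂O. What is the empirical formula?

mol C = 8.056 g CO₂ ÷ 44.009 g/mol = 0.18305 mol
mol H = 2 × 4.122 g H₂O ÷ 18.015 g/mol = 0.45762 mol
mass O = 3.392 − (2.1987 + 0.46128) = 0.73207 g → mol O = 0.73207 ÷ 15.999 = 0.045757 mol
Divide by the smallest (0.045757 mol): C 4.001, H 10.001, O 1.000

C4H10O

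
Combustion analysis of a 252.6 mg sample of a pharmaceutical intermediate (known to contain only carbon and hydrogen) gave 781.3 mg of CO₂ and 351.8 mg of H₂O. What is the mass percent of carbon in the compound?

mol C = 0.7813 g CO₂ ÷ 44.009 g/mol = 0.017753 mol
mol H = 2 × 0.3518 g H₂O ÷ 18.015 g/mol = 0.039056 mol
mass % C = 0.21323 g ÷ 0.2526 g × 100%

84.42%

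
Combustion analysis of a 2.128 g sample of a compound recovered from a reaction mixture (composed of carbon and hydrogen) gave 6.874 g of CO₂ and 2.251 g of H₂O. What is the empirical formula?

C5H8

mol C = 6.874 g CO₂ ÷ 44.009 g/mol = 0.15620 mol
mol H = 2 × 2.251 g H₂O ÷ 18.015 g/mol = 0.24990 mol
Divide by the smallest (0.15620 mol): C 1.000, H 1.600
Multiplying each by 5 gives whole numbers: C 5.00, H 8.00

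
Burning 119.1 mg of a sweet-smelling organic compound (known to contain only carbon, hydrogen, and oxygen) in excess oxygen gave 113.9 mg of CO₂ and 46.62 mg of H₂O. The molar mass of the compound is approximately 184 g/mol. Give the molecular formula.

C4H8O8

mol C = 0.1139 g CO₂ ÷ 44.009 g/mol = 0.0025881 mol
mol H = 2 × 0.04662 g H₂O ÷ 18.015 g/mol = 0.0051757 mol
mass O = 0.1191 − (0.031086 + 0.0052171) = 0.082797 g → mol O = 0.082797 ÷ 15.999 = 0.0051751 mol
Divide by the smallest (0.0025881 mol): C 1.000, H 2.000, O 2.000
Empirical formula: CH2O2
Empirical-formula mass = 46.02 g/mol; 184 ÷ 46.02 ≈ 4, so the molecular formula is C4H8O8.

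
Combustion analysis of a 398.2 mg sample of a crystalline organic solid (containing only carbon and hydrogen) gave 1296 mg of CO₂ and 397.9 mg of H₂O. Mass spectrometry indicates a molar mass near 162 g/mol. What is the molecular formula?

mol C = 1.296 g CO₂ ÷ 44.009 g/mol = 0.029449 mol
mol H = 2 × 0.3979 g H₂O ÷ 18.015 g/mol = 0.044174 mol
Divide by the smallest (0.029449 mol): C 1.000, H 1.500
Multiplying each by 2 gives whole numbers: C 2.00, H 3.00
Empirical formula: C2H3
Empirical-formula mass = 27.05 g/mol; 162 ÷ 27.05 ≈ 6, so the molecular formula is C12H18.

C12H18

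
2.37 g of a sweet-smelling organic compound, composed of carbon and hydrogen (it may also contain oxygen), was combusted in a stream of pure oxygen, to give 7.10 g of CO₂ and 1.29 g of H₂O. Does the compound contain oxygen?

mol C = 7.10 g CO₂ ÷ 44.009 g/mol = 0.1613 mol
mol H = 2 × 1.29 g H₂O ÷ 18.015 g/mol = 0.1432 mol
C and H account for only 2.082 g of the 2.37 g sample; the remaining 0.2879 g must be oxygen.

yes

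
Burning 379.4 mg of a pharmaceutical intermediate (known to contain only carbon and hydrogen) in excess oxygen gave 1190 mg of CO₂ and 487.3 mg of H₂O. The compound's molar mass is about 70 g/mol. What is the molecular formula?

C5H10

mol C = 1.190 g CO₂ ÷ 44.009 g/mol = 0.027040 mol
mol H = 2 × 0.4873 g H₂O ÷ 18.015 g/mol = 0.054099 mol
Divide by the smallest (0.027040 mol): C 1.000, H 2.001
Empirical formula: CH2
Empirical-formula mass = 14.03 g/mol; 70 ÷ 14.03 ≈ 5, so the molecular formula is C5H10.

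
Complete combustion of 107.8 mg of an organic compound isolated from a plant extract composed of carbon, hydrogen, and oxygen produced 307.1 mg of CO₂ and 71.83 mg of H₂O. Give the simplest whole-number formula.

C7H8O

mol C = 0.3071 g CO₂ ÷ 44.009 g/mol = 0.0069781 mol
mol H = 2 × 0.07183 g H₂O ÷ 18.015 g/mol = 0.0079745 mol
mass O = 0.1078 − (0.083814 + 0.0080383) = 0.015948 g → mol O = 0.015948 ÷ 15.999 = 0.00099678 mol
Divide by the smallest (0.00099678 mol): C 7.001, H 8.000, O 1.000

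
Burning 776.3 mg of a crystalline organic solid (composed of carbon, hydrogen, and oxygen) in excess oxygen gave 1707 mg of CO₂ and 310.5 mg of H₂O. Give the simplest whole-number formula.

mol C = 1.707 g CO₂ ÷ 44.009 g/mol = 0.038788 mol
mol H = 2 × 0.3105 g H₂O ÷ 18.015 g/mol = 0.034471 mol
mass O = 0.7763 − (0.46588 + 0.034747) = 0.27568 g → mol O = 0.27568 ÷ 15.999 = 0.017231 mol
Divide by the smallest (0.017231 mol): C 2.251, H 2.001, O 1.000
Multiplying each by 4 gives whole numbers: C 9.00, H 8.00, O 4.00

C9H8O4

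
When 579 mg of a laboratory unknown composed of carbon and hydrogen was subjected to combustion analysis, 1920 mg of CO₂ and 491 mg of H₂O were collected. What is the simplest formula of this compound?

mol C = 1.92 g CO₂ ÷ 44.009 g/mol = 0.04363 mol
mol H = 2 × 0.491 g H₂O ÷ 18.015 g/mol = 0.05451 mol
Divide by the smallest (0.04363 mol): C 1.000, H 1.249
Multiplying each by 4 gives whole numbers: C 4.00, H 5.00

C4H5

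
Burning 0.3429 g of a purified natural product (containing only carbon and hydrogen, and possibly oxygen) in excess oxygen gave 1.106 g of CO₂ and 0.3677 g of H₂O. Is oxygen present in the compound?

mol C = 1.106 g CO₂ ÷ 44.009 g/mol = 0.025131 mol
mol H = 2 × 0.3677 g H₂O ÷ 18.015 g/mol = 0.040822 mol
C and H together account for 0.34300 g — essentially the entire 0.3429 g sample — so the compound contains no oxygen.

no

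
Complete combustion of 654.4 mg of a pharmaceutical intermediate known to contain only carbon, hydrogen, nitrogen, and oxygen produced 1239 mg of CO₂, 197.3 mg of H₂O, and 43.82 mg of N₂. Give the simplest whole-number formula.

mol C = 1.239 g CO₂ ÷ 44.009 g/mol = 0.028153 mol
mol H = 2 × 0.1973 g H₂O ÷ 18.015 g/mol = 0.021904 mol
mol N = 2 × 0.04382 g N₂ ÷ 28.014 g/mol = 0.0031284 mol
mass O = 0.6544 − (0.33815 + 0.022079 + 0.043820) = 0.25035 g → mol O = 0.25035 ÷ 15.999 = 0.015648 mol
Divide by the smallest (0.0031284 mol): C 8.999, H 7.002, N 1.000, O 5.002

C9H7NO5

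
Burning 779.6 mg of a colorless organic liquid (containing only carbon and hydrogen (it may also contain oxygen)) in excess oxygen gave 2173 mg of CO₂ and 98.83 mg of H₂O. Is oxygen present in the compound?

yes

mol C = 2.173 g CO₂ ÷ 44.009 g/mol = 0.049376 mol
mol H = 2 × 0.09883 g H₂O ÷ 18.015 g/mol = 0.010972 mol
C and H account for only 0.60412 g of the 0.7796 g sample; the remaining 0.17548 g must be oxygen.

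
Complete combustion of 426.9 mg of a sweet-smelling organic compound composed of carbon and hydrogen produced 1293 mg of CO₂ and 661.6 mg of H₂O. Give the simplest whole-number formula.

mol C = 1.293 g CO₂ ÷ 44.009 g/mol = 0.029380 mol
mol H = 2 × 0.6616 g H₂O ÷ 18.015 g/mol = 0.073450 mol
Divide by the smallest (0.029380 mol): C 1.000, H 2.500
Multiplying each by 2 gives whole numbers: C 2.00, H 5.00

C2H5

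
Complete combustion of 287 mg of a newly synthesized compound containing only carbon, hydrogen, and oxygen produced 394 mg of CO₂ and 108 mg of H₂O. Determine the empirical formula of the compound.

C6H8O7

mol C = 0.394 g CO₂ ÷ 44.009 g/mol = 0.008953 mol
mol H = 2 × 0.108 g H₂O ÷ 18.015 g/mol = 0.01199 mol
mass O = 0.287 − (0.1075 + 0.01209) = 0.1674 g → mol O = 0.1674 ÷ 15.999 = 0.01046 mol
Divide by the smallest (0.008953 mol): C 1.000, H 1.339, O 1.169
Multiplying each by 6 gives whole numbers: C 6.00, H 8.04, O 7.01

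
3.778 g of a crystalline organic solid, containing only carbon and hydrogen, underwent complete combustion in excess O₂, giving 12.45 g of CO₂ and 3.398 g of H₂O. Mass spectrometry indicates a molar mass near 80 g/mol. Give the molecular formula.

mol C = 12.45 g CO₂ ÷ 44.009 g/mol = 0.28290 mol
mol H = 2 × 3.398 g H₂O ÷ 18.015 g/mol = 0.37724 mol
Divide by the smallest (0.28290 mol): C 1.000, H 1.333
Multiplying each by 3 gives whole numbers: C 3.00, H 4.00
Empirical formula: C3H4
Empirical-formula mass = 40.06 g/mol; 80 ÷ 40.06 ≈ 2, so the molecular formula is C6H8.

C6H8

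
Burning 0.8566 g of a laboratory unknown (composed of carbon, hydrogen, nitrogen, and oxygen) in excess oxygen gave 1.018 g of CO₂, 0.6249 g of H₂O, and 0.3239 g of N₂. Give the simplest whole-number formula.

mol C = 1.018 g CO₂ ÷ 44.009 g/mol = 0.023132 mol
mol H = 2 × 0.6249 g H₂O ÷ 18.015 g/mol = 0.069376 mol
mol N = 2 × 0.3239 g N₂ ÷ 28.014 g/mol = 0.023124 mol
mass O = 0.8566 − (0.27783 + 0.069931 + 0.32390) = 0.18494 g → mol O = 0.18494 ÷ 15.999 = 0.011559 mol
Divide by the smallest (0.011559 mol): C 2.001, H 6.002, N 2.000, O 1.000

C2H6N2O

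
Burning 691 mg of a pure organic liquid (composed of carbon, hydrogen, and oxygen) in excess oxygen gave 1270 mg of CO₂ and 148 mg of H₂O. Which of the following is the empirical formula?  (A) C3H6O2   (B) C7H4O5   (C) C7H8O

(B) C7H4O5

mol C = 1.27 g CO₂ ÷ 44.009 g/mol = 0.02886 mol
mol H = 2 × 0.148 g H₂O ÷ 18.015 g/mol = 0.01643 mol
mass O = 0.691 − (0.3466 + 0.01656) = 0.3278 g → mol O = 0.3278 ÷ 15.999 = 0.02049 mol
Divide by the smallest (0.01643 mol): C 1.756, H 1.000, O 1.247
Multiplying each by 4 gives whole numbers: C 7.03, H 4.00, O 4.99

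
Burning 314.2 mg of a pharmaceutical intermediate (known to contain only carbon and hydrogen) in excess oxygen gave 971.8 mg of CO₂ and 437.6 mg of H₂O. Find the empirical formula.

C5H11

mol C = 0.9718 g CO₂ ÷ 44.009 g/mol = 0.022082 mol
mol H = 2 × 0.4376 g H₂O ÷ 18.015 g/mol = 0.048582 mol
Divide by the smallest (0.022082 mol): C 1.000, H 2.200
Multiplying each by 5 gives whole numbers: C 5.00, H 11.00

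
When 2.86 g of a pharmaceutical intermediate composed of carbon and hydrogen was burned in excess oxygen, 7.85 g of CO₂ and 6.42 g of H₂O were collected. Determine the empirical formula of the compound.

CH4

mol C = 7.85 g CO₂ ÷ 44.009 g/mol = 0.1784 mol
mol H = 2 × 6.42 g H₂O ÷ 18.015 g/mol = 0.7127 mol
Divide by the smallest (0.1784 mol): C 1.000, H 3.996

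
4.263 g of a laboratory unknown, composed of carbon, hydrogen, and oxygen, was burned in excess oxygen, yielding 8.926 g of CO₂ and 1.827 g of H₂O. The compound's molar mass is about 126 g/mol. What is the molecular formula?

mol C = 8.926 g CO₂ ÷ 44.009 g/mol = 0.20282 mol
mol H = 2 × 1.827 g H₂O ÷ 18.015 g/mol = 0.20283 mol
mass O = 4.263 − (2.4361 + 0.20445) = 1.6224 g → mol O = 1.6224 ÷ 15.999 = 0.10141 mol
Divide by the smallest (0.10141 mol): C 2.000, H 2.000, O 1.000
Empirical formula: C2H2O
Empirical-formula mass = 42.04 g/mol; 126 ÷ 42.04 ≈ 3, so the molecular formula is C6H6O3.

C6H6O3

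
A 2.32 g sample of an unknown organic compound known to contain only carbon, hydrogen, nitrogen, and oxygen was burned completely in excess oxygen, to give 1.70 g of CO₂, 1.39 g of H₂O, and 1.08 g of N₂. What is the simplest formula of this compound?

mol C = 1.70 g CO₂ ÷ 44.009 g/mol = 0.03863 mol
mol H = 2 × 1.39 g H₂O ÷ 18.015 g/mol = 0.1543 mol
mol N = 2 × 1.08 g N₂ ÷ 28.014 g/mol = 0.07710 mol
mass O = 2.32 − (0.4640 + 0.1556 + 1.080) = 0.6205 g → mol O = 0.6205 ÷ 15.999 = 0.03878 mol
Divide by the smallest (0.03863 mol): C 1.000, H 3.995, N 1.996, O 1.004

CH4N2O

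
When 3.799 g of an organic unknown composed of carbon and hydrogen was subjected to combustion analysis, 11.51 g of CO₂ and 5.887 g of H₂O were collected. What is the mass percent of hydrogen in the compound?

mol C = 11.51 g CO₂ ÷ 44.009 g/mol = 0.26154 mol
mol H = 2 × 5.887 g H₂O ÷ 18.015 g/mol = 0.65357 mol
mass % H = 0.65880 g ÷ 3.799 g × 100%

17.34%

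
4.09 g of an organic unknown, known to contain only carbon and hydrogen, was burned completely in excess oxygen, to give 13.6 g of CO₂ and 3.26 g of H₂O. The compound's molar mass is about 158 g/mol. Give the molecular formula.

mol C = 13.6 g CO₂ ÷ 44.009 g/mol = 0.3090 mol
mol H = 2 × 3.26 g H₂O ÷ 18.015 g/mol = 0.3619 mol
Divide by the smallest (0.3090 mol): C 1.000, H 1.171
Multiplying each by 6 gives whole numbers: C 6.00, H 7.03
Empirical formula: C6H7
Empirical-formula mass = 79.12 g/mol; 158 ÷ 79.12 ≈ 2, so the molecular formula is C12H14.

C12H14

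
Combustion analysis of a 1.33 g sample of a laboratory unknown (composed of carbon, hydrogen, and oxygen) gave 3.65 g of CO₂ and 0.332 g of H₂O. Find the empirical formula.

mol C = 3.65 g CO₂ ÷ 44.009 g/mol = 0.08294 mol
mol H = 2 × 0.332 g H₂O ÷ 18.015 g/mol = 0.03686 mol
mass O = 1.33 − (0.9962 + 0.03715) = 0.2967 g → mol O = 0.2967 ÷ 15.999 = 0.01854 mol
Divide by the smallest (0.01854 mol): C 4.473, H 1.988, O 1.000
Multiplying each by 2 gives whole numbers: C 8.95, H 3.98, O 2.00

C9H4O2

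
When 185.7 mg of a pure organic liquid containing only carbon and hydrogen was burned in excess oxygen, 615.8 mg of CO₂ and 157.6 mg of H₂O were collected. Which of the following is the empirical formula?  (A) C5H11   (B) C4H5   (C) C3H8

(B) C4H5

mol C = 0.6158 g CO₂ ÷ 44.009 g/mol = 0.013993 mol
mol H = 2 × 0.1576 g H₂O ÷ 18.015 g/mol = 0.017497 mol
Divide by the smallest (0.013993 mol): C 1.000, H 1.250
Multiplying each by 4 gives whole numbers: C 4.00, H 5.00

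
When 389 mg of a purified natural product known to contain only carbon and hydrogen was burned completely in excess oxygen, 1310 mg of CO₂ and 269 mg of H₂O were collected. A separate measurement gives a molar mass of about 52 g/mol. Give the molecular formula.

C4H4

mol C = 1.31 g CO₂ ÷ 44.009 g/mol = 0.02977 mol
mol H = 2 × 0.269 g H₂O ÷ 18.015 g/mol = 0.02986 mol
Divide by the smallest (0.02977 mol): C 1.000, H 1.003
Empirical formula: CH
Empirical-formula mass = 13.02 g/mol; 52 ÷ 13.02 ≈ 4, so the molecular formula is C4H4.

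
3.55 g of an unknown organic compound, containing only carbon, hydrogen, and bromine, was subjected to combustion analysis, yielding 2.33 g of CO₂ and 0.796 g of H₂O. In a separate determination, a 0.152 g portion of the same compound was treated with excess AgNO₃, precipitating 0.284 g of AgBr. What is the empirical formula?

C3H5Br2

mol C = 2.33 g CO₂ ÷ 44.009 g/mol = 0.05294 mol
mol H = 2 × 0.796 g H₂O ÷ 18.015 g/mol = 0.08837 mol
From the AgBr data: mol Br per gram of compound = (0.284 ÷ 187.772) ÷ 0.152 = 0.009950 mol/g, so in the 3.55 g combustion sample mol Br = 0.03532 mol
Divide by the smallest (0.03532 mol): C 1.499, H 2.502, Br 1.000
Multiplying each by 2 gives whole numbers: C 3.00, H 5.00, Br 2.00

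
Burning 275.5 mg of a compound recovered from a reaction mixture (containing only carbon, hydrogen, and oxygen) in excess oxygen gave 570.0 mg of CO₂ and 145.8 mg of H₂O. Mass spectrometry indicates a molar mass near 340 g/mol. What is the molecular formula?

C16H20O8

mol C = 0.5700 g CO₂ ÷ 44.009 g/mol = 0.012952 mol
mol H = 2 × 0.1458 g H₂O ÷ 18.015 g/mol = 0.016187 mol
mass O = 0.2755 − (0.15557 + 0.016316) = 0.10362 g → mol O = 0.10362 ÷ 15.999 = 0.0064766 mol
Divide by the smallest (0.0064766 mol): C 2.000, H 2.499, O 1.000
Multiplying each by 2 gives whole numbers: C 4.00, H 5.00, O 2.00
Empirical formula: C4H5O2
Empirical-formula mass = 85.08 g/mol; 340 ÷ 85.08 ≈ 4, so the molecular formula is C16H20O8.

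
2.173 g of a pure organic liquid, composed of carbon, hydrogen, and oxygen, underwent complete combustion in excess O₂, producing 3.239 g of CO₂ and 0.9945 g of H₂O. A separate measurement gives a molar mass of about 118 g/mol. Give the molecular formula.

mol C = 3.239 g CO₂ ÷ 44.009 g/mol = 0.073599 mol
mol H = 2 × 0.9945 g H₂O ÷ 18.015 g/mol = 0.11041 mol
mass O = 2.173 − (0.88399 + 0.11129) = 1.1777 g → mol O = 1.1777 ÷ 15.999 = 0.073612 mol
Divide by the smallest (0.073599 mol): C 1.000, H 1.500, O 1.000
Multiplying each by 2 gives whole numbers: C 2.00, H 3.00, O 2.00
Empirical formula: C2H3O2
Empirical-formula mass = 59.04 g/mol; 118 ÷ 59.04 ≈ 2, so the molecular formula is C4H6O4.

C4H6O4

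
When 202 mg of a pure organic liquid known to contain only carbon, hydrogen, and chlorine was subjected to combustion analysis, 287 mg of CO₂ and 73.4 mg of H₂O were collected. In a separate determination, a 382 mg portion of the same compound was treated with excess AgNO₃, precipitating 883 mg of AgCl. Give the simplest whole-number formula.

C4H5Cl2

mol C = 0.287 g CO₂ ÷ 44.009 g/mol = 0.006521 mol
mol H = 2 × 0.0734 g H₂O ÷ 18.015 g/mol = 0.008149 mol
From the AgCl data: mol Cl per gram of compound = (0.883 ÷ 143.318) ÷ 0.382 = 0.01613 mol/g, so in the 0.202 g combustion sample mol Cl = 0.003258 mol
Divide by the smallest (0.003258 mol): C 2.002, H 2.501, Cl 1.000
Multiplying each by 2 gives whole numbers: C 4.00, H 5.00, Cl 2.00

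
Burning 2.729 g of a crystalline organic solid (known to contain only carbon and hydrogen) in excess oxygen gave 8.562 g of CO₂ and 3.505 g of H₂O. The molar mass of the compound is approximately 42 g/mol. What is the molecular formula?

C3H6

mol C = 8.562 g CO₂ ÷ 44.009 g/mol = 0.19455 mol
mol H = 2 × 3.505 g H₂O ÷ 18.015 g/mol = 0.38912 mol
Divide by the smallest (0.19455 mol): C 1.000, H 2.000
Empirical formula: CH2
Empirical-formula mass = 14.03 g/mol; 42 ÷ 14.03 ≈ 3, so the molecular formula is C3H6.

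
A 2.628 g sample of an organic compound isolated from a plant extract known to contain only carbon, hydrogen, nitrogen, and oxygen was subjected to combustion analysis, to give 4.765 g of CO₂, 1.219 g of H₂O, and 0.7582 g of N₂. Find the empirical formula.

C4H5N2O

mol C = 4.765 g CO₂ ÷ 44.009 g/mol = 0.10827 mol
mol H = 2 × 1.219 g H₂O ÷ 18.015 g/mol = 0.13533 mol
mol N = 2 × 0.7582 g N₂ ÷ 28.014 g/mol = 0.054130 mol
mass O = 2.628 − (1.3005 + 0.13641 + 0.75820) = 0.43291 g → mol O = 0.43291 ÷ 15.999 = 0.027059 mol
Divide by the smallest (0.027059 mol): C 4.001, H 5.001, N 2.000, O 1.000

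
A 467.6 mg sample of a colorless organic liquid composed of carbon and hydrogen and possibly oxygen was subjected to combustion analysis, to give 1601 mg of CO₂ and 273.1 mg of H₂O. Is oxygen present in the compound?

mol C = 1.601 g CO₂ ÷ 44.009 g/mol = 0.036379 mol
mol H = 2 × 0.2731 g H₂O ÷ 18.015 g/mol = 0.030319 mol
C and H together account for 0.46751 g — essentially the entire 0.4676 g sample — so the compound contains no oxygen.

no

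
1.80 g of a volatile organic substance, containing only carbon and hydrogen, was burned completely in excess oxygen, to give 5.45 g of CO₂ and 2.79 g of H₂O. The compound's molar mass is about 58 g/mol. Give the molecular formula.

mol C = 5.45 g CO₂ ÷ 44.009 g/mol = 0.1238 mol
mol H = 2 × 2.79 g H₂O ÷ 18.015 g/mol = 0.3097 mol
Divide by the smallest (0.1238 mol): C 1.000, H 2.501
Multiplying each by 2 gives whole numbers: C 2.00, H 5.00
Empirical formula: C2H5
Empirical-formula mass = 29.06 g/mol; 58 ÷ 29.06 ≈ 2, so the molecular formula is C4H10.

C4H10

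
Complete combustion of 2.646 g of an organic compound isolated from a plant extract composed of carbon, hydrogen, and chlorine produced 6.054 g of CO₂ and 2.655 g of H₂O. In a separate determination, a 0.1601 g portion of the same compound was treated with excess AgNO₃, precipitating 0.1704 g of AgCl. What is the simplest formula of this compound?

mol C = 6.054 g CO₂ ÷ 44.009 g/mol = 0.13756 mol
mol H = 2 × 2.655 g H₂O ÷ 18.015 g/mol = 0.29475 mol
From the AgCl data: mol Cl per gram of compound = (0.1704 ÷ 143.318) ÷ 0.1601 = 0.0074264 mol/g, so in the 2.646 g combustion sample mol Cl = 0.019650 mol
Divide by the smallest (0.019650 mol): C 7.001, H 15.000, Cl 1.000

C7H15Cl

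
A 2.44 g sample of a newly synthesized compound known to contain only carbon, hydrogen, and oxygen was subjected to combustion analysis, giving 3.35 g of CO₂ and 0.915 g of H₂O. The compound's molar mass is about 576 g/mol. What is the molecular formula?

C18H24O21

mol C = 3.35 g CO₂ ÷ 44.009 g/mol = 0.07612 mol
mol H = 2 × 0.915 g H₂O ÷ 18.015 g/mol = 0.1016 mol
mass O = 2.44 − (0.9143 + 0.1024) = 1.423 g → mol O = 1.423 ÷ 15.999 = 0.08896 mol
Divide by the smallest (0.07612 mol): C 1.000, H 1.334, O 1.169
Multiplying each by 6 gives whole numbers: C 6.00, H 8.01, O 7.01
Empirical formula: C6H8O7
Empirical-formula mass = 192.12 g/mol; 576 ÷ 192.12 ≈ 3, so the molecular formula is C18H24O21.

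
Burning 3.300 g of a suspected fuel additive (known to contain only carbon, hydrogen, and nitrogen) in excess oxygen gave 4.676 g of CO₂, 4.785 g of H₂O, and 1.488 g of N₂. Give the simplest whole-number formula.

mol C = 4.676 g CO₂ ÷ 44.009 g/mol = 0.10625 mol
mol H = 2 × 4.785 g H₂O ÷ 18.015 g/mol = 0.53122 mol
mol N = 2 × 1.488 g N₂ ÷ 28.014 g/mol = 0.10623 mol
Divide by the smallest (0.10623 mol): C 1.000, H 5.001, N 1.000

CH5N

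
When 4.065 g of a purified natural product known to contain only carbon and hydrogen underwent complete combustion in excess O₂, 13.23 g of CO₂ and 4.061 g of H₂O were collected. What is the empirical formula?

C2H3

mol C = 13.23 g CO₂ ÷ 44.009 g/mol = 0.30062 mol
mol H = 2 × 4.061 g H₂O ÷ 18.015 g/mol = 0.45085 mol
Divide by the smallest (0.30062 mol): C 1.000, H 1.500
Multiplying each by 2 gives whole numbers: C 2.00, H 3.00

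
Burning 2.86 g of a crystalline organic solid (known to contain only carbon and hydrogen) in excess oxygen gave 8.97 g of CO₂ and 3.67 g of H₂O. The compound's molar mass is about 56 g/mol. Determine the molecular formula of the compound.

mol C = 8.97 g CO₂ ÷ 44.009 g/mol = 0.2038 mol
mol H = 2 × 3.67 g H₂O ÷ 18.015 g/mol = 0.4074 mol
Divide by the smallest (0.2038 mol): C 1.000, H 1.999
Empirical formula: CH2
Empirical-formula mass = 14.03 g/mol; 56 ÷ 14.03 ≈ 4, so the molecular formula is C4H8.

C4H8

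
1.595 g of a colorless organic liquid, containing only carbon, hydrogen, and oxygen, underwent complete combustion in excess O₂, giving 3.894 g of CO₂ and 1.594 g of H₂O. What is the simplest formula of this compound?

mol C = 3.894 g CO₂ ÷ 44.009 g/mol = 0.088482 mol
mol H = 2 × 1.594 g H₂O ÷ 18.015 g/mol = 0.17696 mol
mass O = 1.595 − (1.0628 + 0.17838) = 0.35386 g → mol O = 0.35386 ÷ 15.999 = 0.022118 mol
Divide by the smallest (0.022118 mol): C 4.000, H 8.001, O 1.000

C4H8O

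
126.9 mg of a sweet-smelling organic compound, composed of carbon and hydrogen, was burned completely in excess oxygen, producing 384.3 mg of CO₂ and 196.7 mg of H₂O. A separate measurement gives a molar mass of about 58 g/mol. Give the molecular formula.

mol C = 0.3843 g CO₂ ÷ 44.009 g/mol = 0.0087323 mol
mol H = 2 × 0.1967 g H₂O ÷ 18.015 g/mol = 0.021837 mol
Divide by the smallest (0.0087323 mol): C 1.000, H 2.501
Multiplying each by 2 gives whole numbers: C 2.00, H 5.00
Empirical formula: C2H5
Empirical-formula mass = 29.06 g/mol; 58 ÷ 29.06 ≈ 2, so the molecular formula is C4H10.

C4H10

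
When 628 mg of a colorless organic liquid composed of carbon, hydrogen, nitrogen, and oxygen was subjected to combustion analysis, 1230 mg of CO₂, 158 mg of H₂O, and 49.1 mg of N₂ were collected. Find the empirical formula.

C8H5NO4

mol C = 1.23 g CO₂ ÷ 44.009 g/mol = 0.02795 mol
mol H = 2 × 0.158 g H₂O ÷ 18.015 g/mol = 0.01754 mol
mol N = 2 × 0.0491 g N₂ ÷ 28.014 g/mol = 0.003505 mol
mass O = 0.628 − (0.3357 + 0.01768 + 0.04910) = 0.2255 g → mol O = 0.2255 ÷ 15.999 = 0.01410 mol
Divide by the smallest (0.003505 mol): C 7.973, H 5.004, N 1.000, O 4.021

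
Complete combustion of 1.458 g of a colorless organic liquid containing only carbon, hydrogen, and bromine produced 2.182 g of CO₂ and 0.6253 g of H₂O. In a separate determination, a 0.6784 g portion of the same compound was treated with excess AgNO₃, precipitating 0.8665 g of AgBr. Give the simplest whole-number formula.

mol C = 2.182 g CO₂ ÷ 44.009 g/mol = 0.049581 mol
mol H = 2 × 0.6253 g H₂O ÷ 18.015 g/mol = 0.069420 mol
From the AgBr data: mol Br per gram of compound = (0.8665 ÷ 187.772) ÷ 0.6784 = 0.0068022 mol/g, so in the 1.458 g combustion sample mol Br = 0.0099177 mol
Divide by the smallest (0.0099177 mol): C 4.999, H 7.000, Br 1.000

C5H7Br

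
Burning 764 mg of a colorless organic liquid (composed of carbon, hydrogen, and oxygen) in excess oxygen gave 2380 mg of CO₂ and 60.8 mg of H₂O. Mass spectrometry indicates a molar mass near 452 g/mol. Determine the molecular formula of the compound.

C32H4O4

mol C = 2.38 g CO₂ ÷ 44.009 g/mol = 0.05408 mol
mol H = 2 × 0.0608 g H₂O ÷ 18.015 g/mol = 0.006750 mol
mass O = 0.764 − (0.6496 + 0.006804) = 0.1076 g → mol O = 0.1076 ÷ 15.999 = 0.006728 mol
Divide by the smallest (0.006728 mol): C 8.038, H 1.003, O 1.000
Empirical formula: C8HO
Empirical-formula mass = 113.09 g/mol; 452 ÷ 113.09 ≈ 4, so the molecular formula is C32H4O4.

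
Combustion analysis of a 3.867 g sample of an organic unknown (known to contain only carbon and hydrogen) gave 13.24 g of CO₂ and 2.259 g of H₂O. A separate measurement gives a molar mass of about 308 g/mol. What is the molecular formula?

C24H20

mol C = 13.24 g CO₂ ÷ 44.009 g/mol = 0.30085 mol
mol H = 2 × 2.259 g H₂O ÷ 18.015 g/mol = 0.25079 mol
Divide by the smallest (0.25079 mol): C 1.200, H 1.000
Multiplying each by 5 gives whole numbers: C 6.00, H 5.00
Empirical formula: C6H5
Empirical-formula mass = 77.11 g/mol; 308 ÷ 77.11 ≈ 4, so the molecular formula is C24H20.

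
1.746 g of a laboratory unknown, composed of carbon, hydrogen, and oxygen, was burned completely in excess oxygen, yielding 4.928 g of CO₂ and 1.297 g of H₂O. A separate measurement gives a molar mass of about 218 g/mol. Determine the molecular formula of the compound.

mol C = 4.928 g CO₂ ÷ 44.009 g/mol = 0.11198 mol
mol H = 2 × 1.297 g H₂O ÷ 18.015 g/mol = 0.14399 mol
mass O = 1.746 − (1.3450 + 0.14514) = 0.25590 g → mol O = 0.25590 ÷ 15.999 = 0.015995 mol
Divide by the smallest (0.015995 mol): C 7.001, H 9.002, O 1.000
Empirical formula: C7H9O
Empirical-formula mass = 109.15 g/mol; 218 ÷ 109.15 ≈ 2, so the molecular formula is C14H18O2.

C14H18O2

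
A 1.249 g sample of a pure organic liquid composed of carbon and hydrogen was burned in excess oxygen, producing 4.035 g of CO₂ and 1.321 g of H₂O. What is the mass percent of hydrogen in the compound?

mol C = 4.035 g CO₂ ÷ 44.009 g/mol = 0.091686 mol
mol H = 2 × 1.321 g H₂O ÷ 18.015 g/mol = 0.14666 mol
mass % H = 0.14783 g ÷ 1.249 g × 100%

11.84%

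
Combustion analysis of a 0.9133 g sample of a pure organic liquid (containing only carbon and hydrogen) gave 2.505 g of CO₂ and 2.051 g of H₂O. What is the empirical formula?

CH4

mol C = 2.505 g CO₂ ÷ 44.009 g/mol = 0.056920 mol
mol H = 2 × 2.051 g H₂O ÷ 18.015 g/mol = 0.22770 mol
Divide by the smallest (0.056920 mol): C 1.000, H 4.000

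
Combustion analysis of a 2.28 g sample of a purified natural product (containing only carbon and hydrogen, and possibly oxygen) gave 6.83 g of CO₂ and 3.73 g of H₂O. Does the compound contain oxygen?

mol C = 6.83 g CO₂ ÷ 44.009 g/mol = 0.1552 mol
mol H = 2 × 3.73 g H₂O ÷ 18.015 g/mol = 0.4141 mol
C and H together account for 2.281 g — essentially the entire 2.28 g sample — so the compound contains no oxygen.

no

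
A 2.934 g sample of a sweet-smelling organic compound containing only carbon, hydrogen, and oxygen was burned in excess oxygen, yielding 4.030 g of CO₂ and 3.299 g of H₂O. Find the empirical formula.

CH4O

mol C = 4.030 g CO₂ ÷ 44.009 g/mol = 0.091572 mol
mol H = 2 × 3.299 g H₂O ÷ 18.015 g/mol = 0.36625 mol
mass O = 2.934 − (1.0999 + 0.36918) = 1.4649 g → mol O = 1.4649 ÷ 15.999 = 0.091565 mol
Divide by the smallest (0.091565 mol): C 1.000, H 4.000, O 1.000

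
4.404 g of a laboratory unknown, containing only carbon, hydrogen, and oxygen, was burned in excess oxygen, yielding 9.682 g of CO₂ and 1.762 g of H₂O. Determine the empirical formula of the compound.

mol C = 9.682 g CO₂ ÷ 44.009 g/mol = 0.22000 mol
mol H = 2 × 1.762 g H₂O ÷ 18.015 g/mol = 0.19561 mol
mass O = 4.404 − (2.6424 + 0.19718) = 1.5644 g → mol O = 1.5644 ÷ 15.999 = 0.097781 mol
Divide by the smallest (0.097781 mol): C 2.250, H 2.001, O 1.000
Multiplying each by 4 gives whole numbers: C 9.00, H 8.00, O 4.00

C9H8O4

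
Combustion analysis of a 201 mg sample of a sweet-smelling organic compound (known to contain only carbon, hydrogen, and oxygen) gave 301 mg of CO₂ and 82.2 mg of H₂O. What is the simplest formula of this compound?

mol C = 0.301 g CO₂ ÷ 44.009 g/mol = 0.006840 mol
mol H = 2 × 0.0822 g H₂O ÷ 18.015 g/mol = 0.009126 mol
mass O = 0.201 − (0.08215 + 0.009199) = 0.1097 g → mol O = 0.1097 ÷ 15.999 = 0.006854 mol
Divide by the smallest (0.006840 mol): C 1.000, H 1.334, O 1.002
Multiplying each by 3 gives whole numbers: C 3.00, H 4.00, O 3.01

C3H4O3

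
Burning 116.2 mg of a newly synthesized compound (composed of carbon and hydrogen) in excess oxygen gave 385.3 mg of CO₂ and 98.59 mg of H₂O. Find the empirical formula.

C4H5

mol C = 0.3853 g CO₂ ÷ 44.009 g/mol = 0.0087550 mol
mol H = 2 × 0.09859 g H₂O ÷ 18.015 g/mol = 0.010945 mol
Divide by the smallest (0.0087550 mol): C 1.000, H 1.250
Multiplying each by 4 gives whole numbers: C 4.00, H 5.00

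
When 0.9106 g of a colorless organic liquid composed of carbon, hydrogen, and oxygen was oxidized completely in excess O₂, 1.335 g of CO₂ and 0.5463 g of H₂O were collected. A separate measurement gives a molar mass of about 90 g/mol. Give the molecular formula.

C3H6O3

mol C = 1.335 g CO₂ ÷ 44.009 g/mol = 0.030335 mol
mol H = 2 × 0.5463 g H₂O ÷ 18.015 g/mol = 0.060649 mol
mass O = 0.9106 − (0.36435 + 0.061135) = 0.48512 g → mol O = 0.48512 ÷ 15.999 = 0.030322 mol
Divide by the smallest (0.030322 mol): C 1.000, H 2.000, O 1.000
Empirical formula: CH2O
Empirical-formula mass = 30.03 g/mol; 90 ÷ 30.03 ≈ 3, so the molecular formula is C3H6O3.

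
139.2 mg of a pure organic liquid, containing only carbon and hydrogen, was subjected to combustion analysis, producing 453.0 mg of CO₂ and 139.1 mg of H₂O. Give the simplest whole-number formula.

C2H3

mol C = 0.4530 g CO₂ ÷ 44.009 g/mol = 0.010293 mol
mol H = 2 × 0.1391 g H₂O ÷ 18.015 g/mol = 0.015443 mol
Divide by the smallest (0.010293 mol): C 1.000, H 1.500
Multiplying each by 2 gives whole numbers: C 2.00, H 3.00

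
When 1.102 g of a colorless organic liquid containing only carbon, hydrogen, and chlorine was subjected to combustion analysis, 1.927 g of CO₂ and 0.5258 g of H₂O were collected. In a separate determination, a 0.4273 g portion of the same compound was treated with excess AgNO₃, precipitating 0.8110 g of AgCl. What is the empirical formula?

mol C = 1.927 g CO₂ ÷ 44.009 g/mol = 0.043786 mol
mol H = 2 × 0.5258 g H₂O ÷ 18.015 g/mol = 0.058374 mol
From the AgCl data: mol Cl per gram of compound = (0.8110 ÷ 143.318) ÷ 0.4273 = 0.013243 mol/g, so in the 1.102 g combustion sample mol Cl = 0.014594 mol
Divide by the smallest (0.014594 mol): C 3.000, H 4.000, Cl 1.000

C3H4Cl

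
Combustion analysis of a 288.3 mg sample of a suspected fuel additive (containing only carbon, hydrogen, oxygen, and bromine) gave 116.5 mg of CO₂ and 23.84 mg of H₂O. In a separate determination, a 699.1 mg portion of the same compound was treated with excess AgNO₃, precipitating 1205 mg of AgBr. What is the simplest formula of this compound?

mol C = 0.1165 g CO₂ ÷ 44.009 g/mol = 0.0026472 mol
mol H = 2 × 0.02384 g H₂O ÷ 18.015 g/mol = 0.0026467 mol
From the AgBr data: mol Br per gram of compound = (1.205 ÷ 187.772) ÷ 0.6991 = 0.0091795 mol/g, so in the 0.2883 g combustion sample mol Br = 0.0026464 mol
mass O = 0.2883 − (0.031795 + 0.0026679 + 0.21146) = 0.042376 g → mol O = 0.042376 ÷ 15.999 = 0.0026487 mol
Divide by the smallest (0.0026464 mol): C 1.000, H 1.000, Br 1.000, O 1.001

CHBrO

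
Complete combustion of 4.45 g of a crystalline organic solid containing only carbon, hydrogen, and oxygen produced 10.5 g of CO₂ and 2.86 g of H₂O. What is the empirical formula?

C3H4O

mol C = 10.5 g CO₂ ÷ 44.009 g/mol = 0.2386 mol
mol H = 2 × 2.86 g H₂O ÷ 18.015 g/mol = 0.3175 mol
mass O = 4.45 − (2.866 + 0.3201) = 1.264 g → mol O = 1.264 ÷ 15.999 = 0.07902 mol
Divide by the smallest (0.07902 mol): C 3.019, H 4.018, O 1.000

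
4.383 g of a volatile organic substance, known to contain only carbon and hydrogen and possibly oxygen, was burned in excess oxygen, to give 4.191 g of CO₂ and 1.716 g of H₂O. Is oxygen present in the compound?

mol C = 4.191 g CO₂ ÷ 44.009 g/mol = 0.095231 mol
mol H = 2 × 1.716 g H₂O ÷ 18.015 g/mol = 0.19051 mol
C and H account for only 1.3358 g of the 4.383 g sample; the remaining 3.0472 g must be oxygen.

yes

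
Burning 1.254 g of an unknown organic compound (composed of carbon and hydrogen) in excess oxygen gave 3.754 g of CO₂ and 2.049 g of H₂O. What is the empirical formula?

C3H8

mol C = 3.754 g CO₂ ÷ 44.009 g/mol = 0.085301 mol
mol H = 2 × 2.049 g H₂O ÷ 18.015 g/mol = 0.22748 mol
Divide by the smallest (0.085301 mol): C 1.000, H 2.667
Multiplying each by 3 gives whole numbers: C 3.00, H 8.00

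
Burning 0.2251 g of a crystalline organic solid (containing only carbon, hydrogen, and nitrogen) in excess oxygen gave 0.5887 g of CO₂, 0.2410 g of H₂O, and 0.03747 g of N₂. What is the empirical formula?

mol C = 0.5887 g CO₂ ÷ 44.009 g/mol = 0.013377 mol
mol H = 2 × 0.2410 g H₂O ÷ 18.015 g/mol = 0.026755 mol
mol N = 2 × 0.03747 g N₂ ÷ 28.014 g/mol = 0.0026751 mol
Divide by the smallest (0.0026751 mol): C 5.001, H 10.002, N 1.000

C5H10N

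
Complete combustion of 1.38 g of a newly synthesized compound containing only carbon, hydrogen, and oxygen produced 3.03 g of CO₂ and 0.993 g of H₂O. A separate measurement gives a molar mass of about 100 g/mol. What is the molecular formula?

C5H8O2

mol C = 3.03 g CO₂ ÷ 44.009 g/mol = 0.06885 mol
mol H = 2 × 0.993 g H₂O ÷ 18.015 g/mol = 0.1102 mol
mass O = 1.38 − (0.8270 + 0.1111) = 0.4419 g → mol O = 0.4419 ÷ 15.999 = 0.02762 mol
Divide by the smallest (0.02762 mol): C 2.493, H 3.991, O 1.000
Multiplying each by 2 gives whole numbers: C 4.99, H 7.98, O 2.00
Empirical formula: C5H8O2
Empirical-formula mass = 100.12 g/mol; 100 ÷ 100.12 ≈ 1, so the molecular formula is C5H8O2.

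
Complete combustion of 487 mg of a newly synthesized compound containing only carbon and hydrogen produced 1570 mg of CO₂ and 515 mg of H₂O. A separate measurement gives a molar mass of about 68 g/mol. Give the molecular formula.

C5H8

mol C = 1.57 g CO₂ ÷ 44.009 g/mol = 0.03567 mol
mol H = 2 × 0.515 g H₂O ÷ 18.015 g/mol = 0.05717 mol
Divide by the smallest (0.03567 mol): C 1.000, H 1.603
Multiplying each by 5 gives whole numbers: C 5.00, H 8.01
Empirical formula: C5H8
Empirical-formula mass = 68.12 g/mol; 68 ÷ 68.12 ≈ 1, so the molecular formula is C5H8.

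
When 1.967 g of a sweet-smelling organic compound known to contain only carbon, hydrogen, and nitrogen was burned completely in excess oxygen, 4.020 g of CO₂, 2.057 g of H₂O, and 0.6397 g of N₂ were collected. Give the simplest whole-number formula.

C2H5N

mol C = 4.020 g CO₂ ÷ 44.009 g/mol = 0.091345 mol
mol H = 2 × 2.057 g H₂O ÷ 18.015 g/mol = 0.22837 mol
mol N = 2 × 0.6397 g N₂ ÷ 28.014 g/mol = 0.045670 mol
Divide by the smallest (0.045670 mol): C 2.000, H 5.000, N 1.000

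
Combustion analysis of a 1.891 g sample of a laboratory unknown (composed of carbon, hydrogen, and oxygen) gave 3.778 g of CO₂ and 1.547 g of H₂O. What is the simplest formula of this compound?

C2H4O

mol C = 3.778 g CO₂ ÷ 44.009 g/mol = 0.085846 mol
mol H = 2 × 1.547 g H₂O ÷ 18.015 g/mol = 0.17175 mol
mass O = 1.891 − (1.0311 + 0.17312) = 0.68678 g → mol O = 0.68678 ÷ 15.999 = 0.042927 mol
Divide by the smallest (0.042927 mol): C 2.000, H 4.001, O 1.000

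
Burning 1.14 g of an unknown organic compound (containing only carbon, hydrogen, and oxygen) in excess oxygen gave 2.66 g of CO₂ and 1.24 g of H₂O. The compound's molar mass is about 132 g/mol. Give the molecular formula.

C7H16O2

mol C = 2.66 g CO₂ ÷ 44.009 g/mol = 0.06044 mol
mol H = 2 × 1.24 g H₂O ÷ 18.015 g/mol = 0.1377 mol
mass O = 1.14 − (0.7260 + 0.1388) = 0.2753 g → mol O = 0.2753 ÷ 15.999 = 0.01721 mol
Divide by the smallest (0.01721 mol): C 3.513, H 8.001, O 1.000
Multiplying each by 2 gives whole numbers: C 7.03, H 16.00, O 2.00
Empirical formula: C7H16O2
Empirical-formula mass = 132.20 g/mol; 132 ÷ 132.20 ≈ 1, so the molecular formula is C7H16O2.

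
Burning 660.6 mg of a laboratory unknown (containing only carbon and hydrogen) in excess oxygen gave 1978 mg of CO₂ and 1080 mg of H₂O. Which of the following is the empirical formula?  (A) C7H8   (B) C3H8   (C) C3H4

(B) C3H8

mol C = 1.978 g CO₂ ÷ 44.009 g/mol = 0.044945 mol
mol H = 2 × 1.080 g H₂O ÷ 18.015 g/mol = 0.11990 mol
Divide by the smallest (0.044945 mol): C 1.000, H 2.668
Multiplying each by 3 gives whole numbers: C 3.00, H 8.00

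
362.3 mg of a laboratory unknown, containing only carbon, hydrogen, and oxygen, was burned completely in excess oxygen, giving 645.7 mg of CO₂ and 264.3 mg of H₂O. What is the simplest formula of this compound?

mol C = 0.6457 g CO₂ ÷ 44.009 g/mol = 0.014672 mol
mol H = 2 × 0.2643 g H₂O ÷ 18.015 g/mol = 0.029342 mol
mass O = 0.3623 − (0.17623 + 0.029577) = 0.15650 g → mol O = 0.15650 ÷ 15.999 = 0.0097817 mol
Divide by the smallest (0.0097817 mol): C 1.500, H 3.000, O 1.000
Multiplying each by 2 gives whole numbers: C 3.00, H 6.00, O 2.00

C3H6O2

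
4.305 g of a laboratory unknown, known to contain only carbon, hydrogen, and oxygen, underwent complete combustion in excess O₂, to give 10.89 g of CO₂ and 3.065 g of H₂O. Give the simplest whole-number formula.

mol C = 10.89 g CO₂ ÷ 44.009 g/mol = 0.24745 mol
mol H = 2 × 3.065 g H₂O ÷ 18.015 g/mol = 0.34027 mol
mass O = 4.305 − (2.9721 + 0.34299) = 0.98989 g → mol O = 0.98989 ÷ 15.999 = 0.061872 mol
Divide by the smallest (0.061872 mol): C 3.999, H 5.500, O 1.000
Multiplying each by 2 gives whole numbers: C 8.00, H 11.00, O 2.00

C8H11O2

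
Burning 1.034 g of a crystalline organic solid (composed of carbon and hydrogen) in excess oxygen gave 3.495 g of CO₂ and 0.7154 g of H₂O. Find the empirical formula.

CH

mol C = 3.495 g CO₂ ÷ 44.009 g/mol = 0.079416 mol
mol H = 2 × 0.7154 g H₂O ÷ 18.015 g/mol = 0.079423 mol
Divide by the smallest (0.079416 mol): C 1.000, H 1.000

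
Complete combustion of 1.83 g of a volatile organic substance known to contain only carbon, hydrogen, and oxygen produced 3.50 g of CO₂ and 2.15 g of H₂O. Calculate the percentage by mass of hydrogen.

mol C = 3.50 g CO₂ ÷ 44.009 g/mol = 0.07953 mol
mol H = 2 × 2.15 g H₂O ÷ 18.015 g/mol = 0.2387 mol
mass O = 1.83 − (0.9552 + 0.2406) = 0.6342 g → mol O = 0.6342 ÷ 15.999 = 0.03964 mol
mass % H = 0.2406 g ÷ 1.83 g × 100%

13.1%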